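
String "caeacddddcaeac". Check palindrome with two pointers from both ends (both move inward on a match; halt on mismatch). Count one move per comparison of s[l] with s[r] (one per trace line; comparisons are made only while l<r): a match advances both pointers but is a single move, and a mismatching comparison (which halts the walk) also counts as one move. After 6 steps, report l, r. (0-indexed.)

l=0 r=13: 'c'=='c', l++,r--
l=1 r=12: 'a'=='a', l++,r--
l=2 r=11: 'e'=='e', l++,r--
l=3 r=10: 'a'=='a', l++,r--
l=4 r=9: 'c'=='c', l++,r--
l=5 r=8: 'd'=='d', l++,r--

l=6, r=7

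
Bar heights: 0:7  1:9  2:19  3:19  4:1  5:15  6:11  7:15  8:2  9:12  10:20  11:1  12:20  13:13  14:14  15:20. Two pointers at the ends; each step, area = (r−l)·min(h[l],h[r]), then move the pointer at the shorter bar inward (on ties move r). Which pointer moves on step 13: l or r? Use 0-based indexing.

r

l=0 r=15: min(7,20)*15=105 best=105 *, l++
l=1 r=15: min(9,20)*14=126 best=126 *, l++
l=2 r=15: min(19,20)*13=247 best=247 *, l++
l=3 r=15: min(19,20)*12=228 best=247, l++
l=4 r=15: min(1,20)*11=11 best=247, l++
l=5 r=15: min(15,20)*10=150 best=247, l++
l=6 r=15: min(11,20)*9=99 best=247, l++
l=7 r=15: min(15,20)*8=120 best=247, l++
l=8 r=15: min(2,20)*7=14 best=247, l++
l=9 r=15: min(12,20)*6=72 best=247, l++
l=10 r=15: min(20,20)*5=100 best=247, r--
l=10 r=14: min(20,14)*4=56 best=247, r--
l=10 r=13: min(20,13)*3=39 best=247, r--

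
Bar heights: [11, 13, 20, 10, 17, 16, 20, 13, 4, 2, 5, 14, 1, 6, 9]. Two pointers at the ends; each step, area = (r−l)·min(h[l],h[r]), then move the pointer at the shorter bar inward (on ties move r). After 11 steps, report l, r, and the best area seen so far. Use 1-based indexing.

[1,15] min(11,9)*14=126 best=126 * → r--
[1,14] min(11,6)*13=78 best=126 → r--
[1,13] min(11,1)*12=12 best=126 → r--
[1,12] min(11,14)*11=121 best=126 → l++
[2,12] min(13,14)*10=130 best=130 * → l++
[3,12] min(20,14)*9=126 best=130 → r--
[3,11] min(20,5)*8=40 best=130 → r--
[3,10] min(20,2)*7=14 best=130 → r--
[3,9] min(20,4)*6=24 best=130 → r--
[3,8] min(20,13)*5=65 best=130 → r--
[3,7] min(20,20)*4=80 best=130 → r--

l=3, r=6, best area=130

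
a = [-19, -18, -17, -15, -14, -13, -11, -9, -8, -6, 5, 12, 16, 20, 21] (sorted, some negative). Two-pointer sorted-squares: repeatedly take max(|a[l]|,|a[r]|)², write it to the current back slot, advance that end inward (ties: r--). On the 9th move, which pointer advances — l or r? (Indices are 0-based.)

l=0 r=14: |-19|<=|21| out[14]=441, r--
l=0 r=13: |-19|<=|20| out[13]=400, r--
l=0 r=12: |-19|>|16| out[12]=361, l++
l=1 r=12: |-18|>|16| out[11]=324, l++
l=2 r=12: |-17|>|16| out[10]=289, l++
l=3 r=12: |-15|<=|16| out[9]=256, r--
l=3 r=11: |-15|>|12| out[8]=225, l++
l=4 r=11: |-14|>|12| out[7]=196, l++
l=5 r=11: |-13|>|12| out[6]=169, l++

l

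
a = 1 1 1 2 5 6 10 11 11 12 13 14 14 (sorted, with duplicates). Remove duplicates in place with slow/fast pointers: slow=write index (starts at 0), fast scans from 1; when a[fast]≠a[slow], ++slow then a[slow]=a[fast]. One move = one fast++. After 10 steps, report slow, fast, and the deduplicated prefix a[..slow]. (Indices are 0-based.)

slow=0 fast=1: a[fast]=1=a[slow] dup, fast++
slow=0 fast=2: a[fast]=1=a[slow] dup, fast++
slow=0 fast=3: a[fast]=2≠a[slow]=1 write a[1]=2, slow++,fast++
slow=1 fast=4: a[fast]=5≠a[slow]=2 write a[2]=5, slow++,fast++
slow=2 fast=5: a[fast]=6≠a[slow]=5 write a[3]=6, slow++,fast++
slow=3 fast=6: a[fast]=10≠a[slow]=6 write a[4]=10, slow++,fast++
slow=4 fast=7: a[fast]=11≠a[slow]=10 write a[5]=11, slow++,fast++
slow=5 fast=8: a[fast]=11=a[slow] dup, fast++
slow=5 fast=9: a[fast]=12≠a[slow]=11 write a[6]=12, slow++,fast++
slow=6 fast=10: a[fast]=13≠a[slow]=12 write a[7]=13, slow++,fast++

slow=7, fast=11, prefix=[1, 2, 5, 6, 10, 11, 12, 13]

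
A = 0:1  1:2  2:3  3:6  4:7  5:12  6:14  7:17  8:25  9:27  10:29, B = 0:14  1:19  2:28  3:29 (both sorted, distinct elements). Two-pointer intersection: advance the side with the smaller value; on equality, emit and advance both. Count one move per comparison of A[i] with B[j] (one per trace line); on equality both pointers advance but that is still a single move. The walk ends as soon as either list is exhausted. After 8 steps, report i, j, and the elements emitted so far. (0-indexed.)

i=8, j=1, emitted=[14]

[i=0,j=0] 1<14 → i++
[i=1,j=0] 2<14 → i++
[i=2,j=0] 3<14 → i++
[i=3,j=0] 6<14 → i++
[i=4,j=0] 7<14 → i++
[i=5,j=0] 12<14 → i++
[i=6,j=0] 14==14 emit → i++,j++
[i=7,j=1] 17<19 → i++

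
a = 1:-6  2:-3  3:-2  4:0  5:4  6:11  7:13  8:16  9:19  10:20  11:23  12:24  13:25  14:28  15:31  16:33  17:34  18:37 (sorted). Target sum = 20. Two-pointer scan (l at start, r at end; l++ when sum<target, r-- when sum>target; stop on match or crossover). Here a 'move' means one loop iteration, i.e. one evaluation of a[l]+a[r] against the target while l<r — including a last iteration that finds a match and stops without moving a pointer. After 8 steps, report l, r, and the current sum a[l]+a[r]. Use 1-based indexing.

l=2, r=11, sum=20

[1,18] -6+37=31 >20 → r--
[1,17] -6+34=28 >20 → r--
[1,16] -6+33=27 >20 → r--
[1,15] -6+31=25 >20 → r--
[1,14] -6+28=22 >20 → r--
[1,13] -6+25=19 <20 → l++
[2,13] -3+25=22 >20 → r--
[2,12] -3+24=21 >20 → r--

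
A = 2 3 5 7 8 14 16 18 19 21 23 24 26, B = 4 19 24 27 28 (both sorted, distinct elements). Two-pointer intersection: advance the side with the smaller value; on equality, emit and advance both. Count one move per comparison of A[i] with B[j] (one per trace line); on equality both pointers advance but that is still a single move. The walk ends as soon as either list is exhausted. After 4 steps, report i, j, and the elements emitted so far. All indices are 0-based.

[i=0,j=0] 2<4 → i++
[i=1,j=0] 3<4 → i++
[i=2,j=0] 5>4 → j++
[i=2,j=1] 5<19 → i++

i=3, j=1, emitted=[]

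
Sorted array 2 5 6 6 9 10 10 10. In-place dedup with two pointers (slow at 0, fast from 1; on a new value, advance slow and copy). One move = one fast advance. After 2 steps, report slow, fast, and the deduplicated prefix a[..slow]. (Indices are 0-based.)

slow=2, fast=3, prefix=[2, 5, 6]

slow=0 fast=1: a[fast]=5≠a[slow]=2 write a[1]=5, slow++,fast++
slow=1 fast=2: a[fast]=6≠a[slow]=5 write a[2]=6, slow++,fast++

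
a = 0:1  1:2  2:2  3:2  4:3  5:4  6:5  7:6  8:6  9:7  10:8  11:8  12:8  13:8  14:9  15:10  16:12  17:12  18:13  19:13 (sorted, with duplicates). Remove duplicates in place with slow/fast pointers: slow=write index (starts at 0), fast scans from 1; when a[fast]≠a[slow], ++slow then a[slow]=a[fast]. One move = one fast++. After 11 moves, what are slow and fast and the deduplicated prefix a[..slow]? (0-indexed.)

slow=7, fast=12, prefix=[1, 2, 3, 4, 5, 6, 7, 8]

(s=0,f=1) a[fast]=2≠a[slow]=1 write a[1]=2 → slow++,fast++
(s=1,f=2) a[fast]=2=a[slow] dup → fast++
(s=1,f=3) a[fast]=2=a[slow] dup → fast++
(s=1,f=4) a[fast]=3≠a[slow]=2 write a[2]=3 → slow++,fast++
(s=2,f=5) a[fast]=4≠a[slow]=3 write a[3]=4 → slow++,fast++
(s=3,f=6) a[fast]=5≠a[slow]=4 write a[4]=5 → slow++,fast++
(s=4,f=7) a[fast]=6≠a[slow]=5 write a[5]=6 → slow++,fast++
(s=5,f=8) a[fast]=6=a[slow] dup → fast++
(s=5,f=9) a[fast]=7≠a[slow]=6 write a[6]=7 → slow++,fast++
(s=6,f=10) a[fast]=8≠a[slow]=7 write a[7]=8 → slow++,fast++
(s=7,f=11) a[fast]=8=a[slow] dup → fast++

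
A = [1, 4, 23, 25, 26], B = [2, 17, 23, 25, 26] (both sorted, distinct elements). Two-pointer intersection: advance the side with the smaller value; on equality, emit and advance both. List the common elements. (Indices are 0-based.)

intersection = [23, 25, 26]

i=0 j=0: 1<2, i++
i=1 j=0: 4>2, j++
i=1 j=1: 4<17, i++
i=2 j=1: 23>17, j++
i=2 j=2: 23==23 emit, i++,j++
i=3 j=3: 25==25 emit, i++,j++
i=4 j=4: 26==26 emit, i++,j++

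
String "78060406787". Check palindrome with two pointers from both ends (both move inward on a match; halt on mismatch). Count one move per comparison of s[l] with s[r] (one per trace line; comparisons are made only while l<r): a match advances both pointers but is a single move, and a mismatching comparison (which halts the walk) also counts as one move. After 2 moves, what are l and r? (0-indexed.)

l=0 r=10: '7'=='7', l++,r--
l=1 r=9: '8'=='8', l++,r--

l=2, r=8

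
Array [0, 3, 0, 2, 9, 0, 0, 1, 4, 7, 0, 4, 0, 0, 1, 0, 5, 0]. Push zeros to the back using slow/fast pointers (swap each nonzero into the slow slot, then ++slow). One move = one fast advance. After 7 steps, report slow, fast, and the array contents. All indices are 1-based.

slow=1 fast=1: a[fast]=0, fast++
slow=1 fast=2: a[fast]=3≠0 swap→a[1]=3, slow++,fast++
slow=2 fast=3: a[fast]=0, fast++
slow=2 fast=4: a[fast]=2≠0 swap→a[2]=2, slow++,fast++
slow=3 fast=5: a[fast]=9≠0 swap→a[3]=9, slow++,fast++
slow=4 fast=6: a[fast]=0, fast++
slow=4 fast=7: a[fast]=0, fast++

slow=4, fast=8, a=[3, 2, 9, 0, 0, 0, 0, 1, 4, 7, 0, 4, 0, 0, 1, 0, 5, 0]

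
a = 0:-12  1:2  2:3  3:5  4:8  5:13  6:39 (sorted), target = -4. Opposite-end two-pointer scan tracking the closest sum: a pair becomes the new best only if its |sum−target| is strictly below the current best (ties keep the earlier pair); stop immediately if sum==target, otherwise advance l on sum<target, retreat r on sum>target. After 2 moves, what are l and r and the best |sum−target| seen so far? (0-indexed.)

[0,6] -12+39=27 d=31 * → r--
[0,5] -12+13=1 d=5 * → r--

l=0, r=4, best |Δ|=5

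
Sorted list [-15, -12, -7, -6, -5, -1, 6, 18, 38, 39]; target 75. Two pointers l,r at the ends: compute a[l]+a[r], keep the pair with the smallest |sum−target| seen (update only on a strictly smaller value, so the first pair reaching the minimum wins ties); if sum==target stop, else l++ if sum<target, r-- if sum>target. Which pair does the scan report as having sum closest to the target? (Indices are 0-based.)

pair (38, 39) with sum 77 (|Δ|=2)

l=0 r=9: -15+39=24 d=51 *, l++
l=1 r=9: -12+39=27 d=48 *, l++
l=2 r=9: -7+39=32 d=43 *, l++
l=3 r=9: -6+39=33 d=42 *, l++
l=4 r=9: -5+39=34 d=41 *, l++
l=5 r=9: -1+39=38 d=37 *, l++
l=6 r=9: 6+39=45 d=30 *, l++
l=7 r=9: 18+39=57 d=18 *, l++
l=8 r=9: 38+39=77 d=2 *, r--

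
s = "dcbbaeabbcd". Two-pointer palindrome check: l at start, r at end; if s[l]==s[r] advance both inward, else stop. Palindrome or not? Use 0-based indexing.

l=0 r=10: 'd'=='d', l++,r--
l=1 r=9: 'c'=='c', l++,r--
l=2 r=8: 'b'=='b', l++,r--
l=3 r=7: 'b'=='b', l++,r--
l=4 r=6: 'a'=='a', l++,r--

palindrome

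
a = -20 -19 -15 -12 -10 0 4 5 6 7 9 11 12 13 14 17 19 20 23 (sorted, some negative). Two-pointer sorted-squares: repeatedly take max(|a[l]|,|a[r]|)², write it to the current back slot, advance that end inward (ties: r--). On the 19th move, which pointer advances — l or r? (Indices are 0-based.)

l=0 r=18: |-20|<=|23| out[18]=529, r--
l=0 r=17: |-20|<=|20| out[17]=400, r--
l=0 r=16: |-20|>|19| out[16]=400, l++
l=1 r=16: |-19|<=|19| out[15]=361, r--
l=1 r=15: |-19|>|17| out[14]=361, l++
l=2 r=15: |-15|<=|17| out[13]=289, r--
l=2 r=14: |-15|>|14| out[12]=225, l++
l=3 r=14: |-12|<=|14| out[11]=196, r--
l=3 r=13: |-12|<=|13| out[10]=169, r--
l=3 r=12: |-12|<=|12| out[9]=144, r--
l=3 r=11: |-12|>|11| out[8]=144, l++
l=4 r=11: |-10|<=|11| out[7]=121, r--
l=4 r=10: |-10|>|9| out[6]=100, l++
l=5 r=10: |0|<=|9| out[5]=81, r--
l=5 r=9: |0|<=|7| out[4]=49, r--
l=5 r=8: |0|<=|6| out[3]=36, r--
l=5 r=7: |0|<=|5| out[2]=25, r--
l=5 r=6: |0|<=|4| out[1]=16, r--
l=5 r=5: |0|<=|0| out[0]=0, r--

r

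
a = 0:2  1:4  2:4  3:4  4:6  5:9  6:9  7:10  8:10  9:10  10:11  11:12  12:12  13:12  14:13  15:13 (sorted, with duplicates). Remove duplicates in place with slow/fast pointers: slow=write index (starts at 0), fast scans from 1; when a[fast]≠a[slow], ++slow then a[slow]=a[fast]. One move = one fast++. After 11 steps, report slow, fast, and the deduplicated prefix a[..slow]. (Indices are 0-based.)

slow=6, fast=12, prefix=[2, 4, 6, 9, 10, 11, 12]

(s=0,f=1) a[fast]=4≠a[slow]=2 write a[1]=4 → slow++,fast++
(s=1,f=2) a[fast]=4=a[slow] dup → fast++
(s=1,f=3) a[fast]=4=a[slow] dup → fast++
(s=1,f=4) a[fast]=6≠a[slow]=4 write a[2]=6 → slow++,fast++
(s=2,f=5) a[fast]=9≠a[slow]=6 write a[3]=9 → slow++,fast++
(s=3,f=6) a[fast]=9=a[slow] dup → fast++
(s=3,f=7) a[fast]=10≠a[slow]=9 write a[4]=10 → slow++,fast++
(s=4,f=8) a[fast]=10=a[slow] dup → fast++
(s=4,f=9) a[fast]=10=a[slow] dup → fast++
(s=4,f=10) a[fast]=11≠a[slow]=10 write a[5]=11 → slow++,fast++
(s=5,f=11) a[fast]=12≠a[slow]=11 write a[6]=12 → slow++,fast++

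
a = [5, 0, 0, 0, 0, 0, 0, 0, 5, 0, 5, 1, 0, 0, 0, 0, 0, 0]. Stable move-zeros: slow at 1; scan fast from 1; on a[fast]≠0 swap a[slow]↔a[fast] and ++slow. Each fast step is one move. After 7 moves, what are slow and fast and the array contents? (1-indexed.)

slow=2, fast=8, a=[5, 0, 0, 0, 0, 0, 0, 0, 5, 0, 5, 1, 0, 0, 0, 0, 0, 0]

slow=1 fast=1: a[fast]=5≠0 swap→a[1]=5, slow++,fast++
slow=2 fast=2: a[fast]=0, fast++
slow=2 fast=3: a[fast]=0, fast++
slow=2 fast=4: a[fast]=0, fast++
slow=2 fast=5: a[fast]=0, fast++
slow=2 fast=6: a[fast]=0, fast++
slow=2 fast=7: a[fast]=0, fast++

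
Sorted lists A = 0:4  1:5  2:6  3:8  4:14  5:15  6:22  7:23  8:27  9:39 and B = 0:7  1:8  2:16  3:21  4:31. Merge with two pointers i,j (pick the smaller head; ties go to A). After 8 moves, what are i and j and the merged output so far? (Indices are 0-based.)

i=6, j=2, merged so far=[4, 5, 6, 7, 8, 8, 14, 15]

i=0 j=0: A[i]=4<=B[j]=7 take 4, i++
i=1 j=0: A[i]=5<=B[j]=7 take 5, i++
i=2 j=0: A[i]=6<=B[j]=7 take 6, i++
i=3 j=0: A[i]=8>B[j]=7 take 7, j++
i=3 j=1: A[i]=8<=B[j]=8 take 8, i++
i=4 j=1: A[i]=14>B[j]=8 take 8, j++
i=4 j=2: A[i]=14<=B[j]=16 take 14, i++
i=5 j=2: A[i]=15<=B[j]=16 take 15, i++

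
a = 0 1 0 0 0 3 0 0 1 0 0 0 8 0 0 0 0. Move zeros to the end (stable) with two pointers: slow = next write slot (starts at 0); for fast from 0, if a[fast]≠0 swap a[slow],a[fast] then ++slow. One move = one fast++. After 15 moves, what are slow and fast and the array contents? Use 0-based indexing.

(s=0,f=0) a[fast]=0 → fast++
(s=0,f=1) a[fast]=1≠0 swap→a[0]=1 → slow++,fast++
(s=1,f=2) a[fast]=0 → fast++
(s=1,f=3) a[fast]=0 → fast++
(s=1,f=4) a[fast]=0 → fast++
(s=1,f=5) a[fast]=3≠0 swap→a[1]=3 → slow++,fast++
(s=2,f=6) a[fast]=0 → fast++
(s=2,f=7) a[fast]=0 → fast++
(s=2,f=8) a[fast]=1≠0 swap→a[2]=1 → slow++,fast++
(s=3,f=9) a[fast]=0 → fast++
(s=3,f=10) a[fast]=0 → fast++
(s=3,f=11) a[fast]=0 → fast++
(s=3,f=12) a[fast]=8≠0 swap→a[3]=8 → slow++,fast++
(s=4,f=13) a[fast]=0 → fast++
(s=4,f=14) a[fast]=0 → fast++

slow=4, fast=15, a=[1, 3, 1, 8, 0, 0, 0, 0, 0, 0, 0, 0, 0, 0, 0, 0, 0]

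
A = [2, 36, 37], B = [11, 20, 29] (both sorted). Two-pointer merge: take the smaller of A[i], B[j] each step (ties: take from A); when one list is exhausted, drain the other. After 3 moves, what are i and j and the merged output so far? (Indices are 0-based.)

i=1, j=2, merged so far=[2, 11, 20]

[i=0,j=0] A[i]=2<=B[j]=11 take 2 → i++
[i=1,j=0] A[i]=36>B[j]=11 take 11 → j++
[i=1,j=1] A[i]=36>B[j]=20 take 20 → j++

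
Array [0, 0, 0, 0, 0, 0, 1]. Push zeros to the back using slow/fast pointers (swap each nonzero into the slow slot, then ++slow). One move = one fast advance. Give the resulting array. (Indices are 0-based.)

slow=0 fast=0: a[fast]=0, fast++
slow=0 fast=1: a[fast]=0, fast++
slow=0 fast=2: a[fast]=0, fast++
slow=0 fast=3: a[fast]=0, fast++
slow=0 fast=4: a[fast]=0, fast++
slow=0 fast=5: a[fast]=0, fast++
slow=0 fast=6: a[fast]=1≠0 swap→a[0]=1, slow++,fast++

[1, 0, 0, 0, 0, 0, 0]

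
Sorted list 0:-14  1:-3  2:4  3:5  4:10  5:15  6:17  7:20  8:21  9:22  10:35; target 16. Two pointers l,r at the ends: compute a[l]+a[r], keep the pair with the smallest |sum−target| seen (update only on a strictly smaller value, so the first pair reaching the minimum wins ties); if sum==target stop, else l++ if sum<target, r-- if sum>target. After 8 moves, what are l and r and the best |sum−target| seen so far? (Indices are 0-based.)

[0,10] -14+35=21 d=5 * → r--
[0,9] -14+22=8 d=8 → l++
[1,9] -3+22=19 d=3 * → r--
[1,8] -3+21=18 d=2 * → r--
[1,7] -3+20=17 d=1 * → r--
[1,6] -3+17=14 d=2 → l++
[2,6] 4+17=21 d=5 → r--
[2,5] 4+15=19 d=3 → r--

l=2, r=4, best |Δ|=1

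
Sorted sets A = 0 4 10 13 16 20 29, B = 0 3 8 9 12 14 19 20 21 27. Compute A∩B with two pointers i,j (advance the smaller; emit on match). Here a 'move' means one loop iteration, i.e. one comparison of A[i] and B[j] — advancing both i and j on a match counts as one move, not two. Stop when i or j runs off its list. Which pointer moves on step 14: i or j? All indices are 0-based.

j

[i=0,j=0] 0==0 emit → i++,j++
[i=1,j=1] 4>3 → j++
[i=1,j=2] 4<8 → i++
[i=2,j=2] 10>8 → j++
[i=2,j=3] 10>9 → j++
[i=2,j=4] 10<12 → i++
[i=3,j=4] 13>12 → j++
[i=3,j=5] 13<14 → i++
[i=4,j=5] 16>14 → j++
[i=4,j=6] 16<19 → i++
[i=5,j=6] 20>19 → j++
[i=5,j=7] 20==20 emit → i++,j++
[i=6,j=8] 29>21 → j++
[i=6,j=9] 29>27 → j++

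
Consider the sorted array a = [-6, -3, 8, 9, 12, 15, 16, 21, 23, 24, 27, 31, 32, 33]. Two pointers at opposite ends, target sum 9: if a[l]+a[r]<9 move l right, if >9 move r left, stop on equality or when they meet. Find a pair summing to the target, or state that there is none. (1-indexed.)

[1,14] -6+33=27 >9 → r--
[1,13] -6+32=26 >9 → r--
[1,12] -6+31=25 >9 → r--
[1,11] -6+27=21 >9 → r--
[1,10] -6+24=18 >9 → r--
[1,9] -6+23=17 >9 → r--
[1,8] -6+21=15 >9 → r--
[1,7] -6+16=10 >9 → r--
[1,6] -6+15=9 → found

(-6, 15)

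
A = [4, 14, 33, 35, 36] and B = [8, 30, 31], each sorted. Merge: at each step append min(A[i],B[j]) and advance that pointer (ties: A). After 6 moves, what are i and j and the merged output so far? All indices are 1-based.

i=1 j=1: A[i]=4<=B[j]=8 take 4, i++
i=2 j=1: A[i]=14>B[j]=8 take 8, j++
i=2 j=2: A[i]=14<=B[j]=30 take 14, i++
i=3 j=2: A[i]=33>B[j]=30 take 30, j++
i=3 j=3: A[i]=33>B[j]=31 take 31, j++
i=3 j=4: B done, take A[i]=33, i++

i=4, j=4, merged so far=[4, 8, 14, 30, 31, 33]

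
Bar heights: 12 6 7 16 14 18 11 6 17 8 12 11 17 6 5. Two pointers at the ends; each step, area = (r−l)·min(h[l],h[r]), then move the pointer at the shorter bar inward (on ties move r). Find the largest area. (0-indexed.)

l=0 r=14: min(12,5)*14=70 best=70 *, r--
l=0 r=13: min(12,6)*13=78 best=78 *, r--
l=0 r=12: min(12,17)*12=144 best=144 *, l++
l=1 r=12: min(6,17)*11=66 best=144, l++
l=2 r=12: min(7,17)*10=70 best=144, l++
l=3 r=12: min(16,17)*9=144 best=144, l++
l=4 r=12: min(14,17)*8=112 best=144, l++
l=5 r=12: min(18,17)*7=119 best=144, r--
l=5 r=11: min(18,11)*6=66 best=144, r--
l=5 r=10: min(18,12)*5=60 best=144, r--
l=5 r=9: min(18,8)*4=32 best=144, r--
l=5 r=8: min(18,17)*3=51 best=144, r--
l=5 r=7: min(18,6)*2=12 best=144, r--
l=5 r=6: min(18,11)*1=11 best=144, r--

max area = 144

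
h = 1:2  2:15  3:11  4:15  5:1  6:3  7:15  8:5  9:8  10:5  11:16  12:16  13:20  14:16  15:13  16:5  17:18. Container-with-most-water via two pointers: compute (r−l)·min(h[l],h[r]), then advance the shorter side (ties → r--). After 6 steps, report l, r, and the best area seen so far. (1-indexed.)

l=1 r=17: min(2,18)*16=32 best=32 *, l++
l=2 r=17: min(15,18)*15=225 best=225 *, l++
l=3 r=17: min(11,18)*14=154 best=225, l++
l=4 r=17: min(15,18)*13=195 best=225, l++
l=5 r=17: min(1,18)*12=12 best=225, l++
l=6 r=17: min(3,18)*11=33 best=225, l++

l=7, r=17, best area=225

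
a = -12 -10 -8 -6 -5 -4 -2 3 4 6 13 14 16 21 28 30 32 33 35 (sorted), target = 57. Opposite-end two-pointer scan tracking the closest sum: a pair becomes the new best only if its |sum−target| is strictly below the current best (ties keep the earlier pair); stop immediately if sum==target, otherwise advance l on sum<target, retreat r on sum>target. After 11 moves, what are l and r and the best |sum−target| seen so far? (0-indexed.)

l=11, r=18, best |Δ|=9

[0,18] -12+35=23 d=34 * → l++
[1,18] -10+35=25 d=32 * → l++
[2,18] -8+35=27 d=30 * → l++
[3,18] -6+35=29 d=28 * → l++
[4,18] -5+35=30 d=27 * → l++
[5,18] -4+35=31 d=26 * → l++
[6,18] -2+35=33 d=24 * → l++
[7,18] 3+35=38 d=19 * → l++
[8,18] 4+35=39 d=18 * → l++
[9,18] 6+35=41 d=16 * → l++
[10,18] 13+35=48 d=9 * → l++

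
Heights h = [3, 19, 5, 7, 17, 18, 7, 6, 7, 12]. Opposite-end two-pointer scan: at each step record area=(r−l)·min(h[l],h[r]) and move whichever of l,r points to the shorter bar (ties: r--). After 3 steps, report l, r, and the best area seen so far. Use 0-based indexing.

[0,9] min(3,12)*9=27 best=27 * → l++
[1,9] min(19,12)*8=96 best=96 * → r--
[1,8] min(19,7)*7=49 best=96 → r--

l=1, r=7, best area=96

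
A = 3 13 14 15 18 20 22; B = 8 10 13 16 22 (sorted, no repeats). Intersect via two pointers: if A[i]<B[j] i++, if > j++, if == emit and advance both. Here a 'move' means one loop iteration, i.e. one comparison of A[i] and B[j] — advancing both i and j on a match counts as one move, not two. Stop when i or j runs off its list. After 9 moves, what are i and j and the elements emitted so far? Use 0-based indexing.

i=6, j=4, emitted=[13]

[i=0,j=0] 3<8 → i++
[i=1,j=0] 13>8 → j++
[i=1,j=1] 13>10 → j++
[i=1,j=2] 13==13 emit → i++,j++
[i=2,j=3] 14<16 → i++
[i=3,j=3] 15<16 → i++
[i=4,j=3] 18>16 → j++
[i=4,j=4] 18<22 → i++
[i=5,j=4] 20<22 → i++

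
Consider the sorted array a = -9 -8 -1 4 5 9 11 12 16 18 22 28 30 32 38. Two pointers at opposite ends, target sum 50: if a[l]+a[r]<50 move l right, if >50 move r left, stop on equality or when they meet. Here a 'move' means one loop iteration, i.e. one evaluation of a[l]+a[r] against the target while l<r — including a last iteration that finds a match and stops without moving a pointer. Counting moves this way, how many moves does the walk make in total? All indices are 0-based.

[0,14] -9+38=29 <50 → l++
[1,14] -8+38=30 <50 → l++
[2,14] -1+38=37 <50 → l++
[3,14] 4+38=42 <50 → l++
[4,14] 5+38=43 <50 → l++
[5,14] 9+38=47 <50 → l++
[6,14] 11+38=49 <50 → l++
[7,14] 12+38=50 → found

8 moves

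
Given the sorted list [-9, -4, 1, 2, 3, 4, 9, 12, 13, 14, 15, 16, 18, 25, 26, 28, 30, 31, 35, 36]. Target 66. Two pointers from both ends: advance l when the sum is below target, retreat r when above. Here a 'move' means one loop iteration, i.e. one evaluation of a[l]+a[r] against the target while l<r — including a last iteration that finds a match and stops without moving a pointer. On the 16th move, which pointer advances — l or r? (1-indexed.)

[1,20] -9+36=27 <66 → l++
[2,20] -4+36=32 <66 → l++
[3,20] 1+36=37 <66 → l++
[4,20] 2+36=38 <66 → l++
[5,20] 3+36=39 <66 → l++
[6,20] 4+36=40 <66 → l++
[7,20] 9+36=45 <66 → l++
[8,20] 12+36=48 <66 → l++
[9,20] 13+36=49 <66 → l++
[10,20] 14+36=50 <66 → l++
[11,20] 15+36=51 <66 → l++
[12,20] 16+36=52 <66 → l++
[13,20] 18+36=54 <66 → l++
[14,20] 25+36=61 <66 → l++
[15,20] 26+36=62 <66 → l++
[16,20] 28+36=64 <66 → l++

l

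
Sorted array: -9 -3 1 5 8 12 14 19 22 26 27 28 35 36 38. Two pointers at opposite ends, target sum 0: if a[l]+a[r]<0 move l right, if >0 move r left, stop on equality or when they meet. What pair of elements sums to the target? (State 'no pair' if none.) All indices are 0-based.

l=0 r=14: -9+38=29 >0, r--
l=0 r=13: -9+36=27 >0, r--
l=0 r=12: -9+35=26 >0, r--
l=0 r=11: -9+28=19 >0, r--
l=0 r=10: -9+27=18 >0, r--
l=0 r=9: -9+26=17 >0, r--
l=0 r=8: -9+22=13 >0, r--
l=0 r=7: -9+19=10 >0, r--
l=0 r=6: -9+14=5 >0, r--
l=0 r=5: -9+12=3 >0, r--
l=0 r=4: -9+8=-1 <0, l++
l=1 r=4: -3+8=5 >0, r--
l=1 r=3: -3+5=2 >0, r--
l=1 r=2: -3+1=-2 <0, l++

no pair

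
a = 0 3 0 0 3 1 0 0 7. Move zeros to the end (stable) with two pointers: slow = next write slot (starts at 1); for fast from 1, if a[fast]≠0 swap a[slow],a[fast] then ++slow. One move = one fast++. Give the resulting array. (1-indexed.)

[3, 3, 1, 7, 0, 0, 0, 0, 0]

slow=1 fast=1: a[fast]=0, fast++
slow=1 fast=2: a[fast]=3≠0 swap→a[1]=3, slow++,fast++
slow=2 fast=3: a[fast]=0, fast++
slow=2 fast=4: a[fast]=0, fast++
slow=2 fast=5: a[fast]=3≠0 swap→a[2]=3, slow++,fast++
slow=3 fast=6: a[fast]=1≠0 swap→a[3]=1, slow++,fast++
slow=4 fast=7: a[fast]=0, fast++
slow=4 fast=8: a[fast]=0, fast++
slow=4 fast=9: a[fast]=7≠0 swap→a[4]=7, slow++,fast++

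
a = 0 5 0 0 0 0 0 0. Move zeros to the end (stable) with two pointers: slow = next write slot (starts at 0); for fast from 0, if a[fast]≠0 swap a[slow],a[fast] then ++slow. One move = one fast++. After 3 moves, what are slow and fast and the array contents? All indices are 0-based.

slow=1, fast=3, a=[5, 0, 0, 0, 0, 0, 0, 0]

slow=0 fast=0: a[fast]=0, fast++
slow=0 fast=1: a[fast]=5≠0 swap→a[0]=5, slow++,fast++
slow=1 fast=2: a[fast]=0, fast++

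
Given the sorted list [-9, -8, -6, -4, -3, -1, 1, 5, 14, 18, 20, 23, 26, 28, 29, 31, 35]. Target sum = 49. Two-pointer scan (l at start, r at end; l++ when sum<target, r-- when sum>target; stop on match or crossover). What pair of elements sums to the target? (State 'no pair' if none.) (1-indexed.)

(14, 35)

l=1 r=17: -9+35=26 <49, l++
l=2 r=17: -8+35=27 <49, l++
l=3 r=17: -6+35=29 <49, l++
l=4 r=17: -4+35=31 <49, l++
l=5 r=17: -3+35=32 <49, l++
l=6 r=17: -1+35=34 <49, l++
l=7 r=17: 1+35=36 <49, l++
l=8 r=17: 5+35=40 <49, l++
l=9 r=17: 14+35=49, found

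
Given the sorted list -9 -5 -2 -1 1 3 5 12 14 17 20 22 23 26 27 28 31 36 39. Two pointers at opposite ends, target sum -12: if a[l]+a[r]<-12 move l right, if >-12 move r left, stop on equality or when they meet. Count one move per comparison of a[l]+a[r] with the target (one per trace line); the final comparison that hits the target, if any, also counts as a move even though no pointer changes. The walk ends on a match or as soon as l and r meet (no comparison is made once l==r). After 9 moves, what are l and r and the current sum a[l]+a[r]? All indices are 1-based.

l=1, r=10, sum=8

l=1 r=19: -9+39=30 >-12, r--
l=1 r=18: -9+36=27 >-12, r--
l=1 r=17: -9+31=22 >-12, r--
l=1 r=16: -9+28=19 >-12, r--
l=1 r=15: -9+27=18 >-12, r--
l=1 r=14: -9+26=17 >-12, r--
l=1 r=13: -9+23=14 >-12, r--
l=1 r=12: -9+22=13 >-12, r--
l=1 r=11: -9+20=11 >-12, r--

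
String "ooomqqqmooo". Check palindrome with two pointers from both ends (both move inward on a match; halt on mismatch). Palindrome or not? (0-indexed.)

palindrome

[0,10] 'o'=='o' → l++,r--
[1,9] 'o'=='o' → l++,r--
[2,8] 'o'=='o' → l++,r--
[3,7] 'm'=='m' → l++,r--
[4,6] 'q'=='q' → l++,r--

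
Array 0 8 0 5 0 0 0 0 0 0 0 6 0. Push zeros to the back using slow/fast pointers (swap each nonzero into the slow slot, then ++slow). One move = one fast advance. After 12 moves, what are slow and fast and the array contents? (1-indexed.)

slow=1 fast=1: a[fast]=0, fast++
slow=1 fast=2: a[fast]=8≠0 swap→a[1]=8, slow++,fast++
slow=2 fast=3: a[fast]=0, fast++
slow=2 fast=4: a[fast]=5≠0 swap→a[2]=5, slow++,fast++
slow=3 fast=5: a[fast]=0, fast++
slow=3 fast=6: a[fast]=0, fast++
slow=3 fast=7: a[fast]=0, fast++
slow=3 fast=8: a[fast]=0, fast++
slow=3 fast=9: a[fast]=0, fast++
slow=3 fast=10: a[fast]=0, fast++
slow=3 fast=11: a[fast]=0, fast++
slow=3 fast=12: a[fast]=6≠0 swap→a[3]=6, slow++,fast++

slow=4, fast=13, a=[8, 5, 6, 0, 0, 0, 0, 0, 0, 0, 0, 0, 0]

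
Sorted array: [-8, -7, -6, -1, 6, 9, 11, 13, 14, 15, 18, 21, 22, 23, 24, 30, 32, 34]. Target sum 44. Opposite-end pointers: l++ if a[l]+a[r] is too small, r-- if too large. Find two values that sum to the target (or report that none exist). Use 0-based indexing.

l=0 r=17: -8+34=26 <44, l++
l=1 r=17: -7+34=27 <44, l++
l=2 r=17: -6+34=28 <44, l++
l=3 r=17: -1+34=33 <44, l++
l=4 r=17: 6+34=40 <44, l++
l=5 r=17: 9+34=43 <44, l++
l=6 r=17: 11+34=45 >44, r--
l=6 r=16: 11+32=43 <44, l++
l=7 r=16: 13+32=45 >44, r--
l=7 r=15: 13+30=43 <44, l++
l=8 r=15: 14+30=44, found

(14, 30)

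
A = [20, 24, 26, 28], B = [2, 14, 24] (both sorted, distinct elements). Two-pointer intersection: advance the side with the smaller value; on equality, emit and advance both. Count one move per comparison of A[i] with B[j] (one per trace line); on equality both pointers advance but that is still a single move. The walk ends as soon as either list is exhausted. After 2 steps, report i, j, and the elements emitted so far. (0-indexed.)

i=0 j=0: 20>2, j++
i=0 j=1: 20>14, j++

i=0, j=2, emitted=[]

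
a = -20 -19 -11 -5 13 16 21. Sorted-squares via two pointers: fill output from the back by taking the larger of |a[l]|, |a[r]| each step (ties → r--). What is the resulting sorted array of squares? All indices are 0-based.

l=0 r=6: |-20|<=|21| out[6]=441, r--
l=0 r=5: |-20|>|16| out[5]=400, l++
l=1 r=5: |-19|>|16| out[4]=361, l++
l=2 r=5: |-11|<=|16| out[3]=256, r--
l=2 r=4: |-11|<=|13| out[2]=169, r--
l=2 r=3: |-11|>|-5| out[1]=121, l++
l=3 r=3: |-5|<=|-5| out[0]=25, r--

[25, 121, 169, 256, 361, 400, 441]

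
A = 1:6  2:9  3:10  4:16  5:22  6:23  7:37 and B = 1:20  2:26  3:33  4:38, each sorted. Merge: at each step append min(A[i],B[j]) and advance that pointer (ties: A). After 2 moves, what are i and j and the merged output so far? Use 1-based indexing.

i=1 j=1: A[i]=6<=B[j]=20 take 6, i++
i=2 j=1: A[i]=9<=B[j]=20 take 9, i++

i=3, j=1, merged so far=[6, 9]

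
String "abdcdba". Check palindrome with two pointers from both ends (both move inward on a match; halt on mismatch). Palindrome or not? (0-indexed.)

l=0 r=6: 'a'=='a', l++,r--
l=1 r=5: 'b'=='b', l++,r--
l=2 r=4: 'd'=='d', l++,r--

palindrome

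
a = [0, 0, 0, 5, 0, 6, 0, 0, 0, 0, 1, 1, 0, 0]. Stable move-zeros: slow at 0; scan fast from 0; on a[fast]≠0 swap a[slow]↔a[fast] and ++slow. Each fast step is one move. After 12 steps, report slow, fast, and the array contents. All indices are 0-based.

slow=4, fast=12, a=[5, 6, 1, 1, 0, 0, 0, 0, 0, 0, 0, 0, 0, 0]

(s=0,f=0) a[fast]=0 → fast++
(s=0,f=1) a[fast]=0 → fast++
(s=0,f=2) a[fast]=0 → fast++
(s=0,f=3) a[fast]=5≠0 swap→a[0]=5 → slow++,fast++
(s=1,f=4) a[fast]=0 → fast++
(s=1,f=5) a[fast]=6≠0 swap→a[1]=6 → slow++,fast++
(s=2,f=6) a[fast]=0 → fast++
(s=2,f=7) a[fast]=0 → fast++
(s=2,f=8) a[fast]=0 → fast++
(s=2,f=9) a[fast]=0 → fast++
(s=2,f=10) a[fast]=1≠0 swap→a[2]=1 → slow++,fast++
(s=3,f=11) a[fast]=1≠0 swap→a[3]=1 → slow++,fast++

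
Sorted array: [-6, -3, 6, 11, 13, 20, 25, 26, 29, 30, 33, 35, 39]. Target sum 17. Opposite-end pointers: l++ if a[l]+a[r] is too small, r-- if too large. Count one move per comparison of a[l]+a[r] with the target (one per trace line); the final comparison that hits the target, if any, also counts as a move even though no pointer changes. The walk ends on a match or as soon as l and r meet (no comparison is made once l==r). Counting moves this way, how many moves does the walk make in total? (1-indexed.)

9 moves

l=1 r=13: -6+39=33 >17, r--
l=1 r=12: -6+35=29 >17, r--
l=1 r=11: -6+33=27 >17, r--
l=1 r=10: -6+30=24 >17, r--
l=1 r=9: -6+29=23 >17, r--
l=1 r=8: -6+26=20 >17, r--
l=1 r=7: -6+25=19 >17, r--
l=1 r=6: -6+20=14 <17, l++
l=2 r=6: -3+20=17, found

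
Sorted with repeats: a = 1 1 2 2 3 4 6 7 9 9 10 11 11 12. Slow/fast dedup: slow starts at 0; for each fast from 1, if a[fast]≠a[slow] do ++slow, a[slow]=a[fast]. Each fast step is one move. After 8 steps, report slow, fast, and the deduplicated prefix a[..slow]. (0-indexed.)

slow=6, fast=9, prefix=[1, 2, 3, 4, 6, 7, 9]

slow=0 fast=1: a[fast]=1=a[slow] dup, fast++
slow=0 fast=2: a[fast]=2≠a[slow]=1 write a[1]=2, slow++,fast++
slow=1 fast=3: a[fast]=2=a[slow] dup, fast++
slow=1 fast=4: a[fast]=3≠a[slow]=2 write a[2]=3, slow++,fast++
slow=2 fast=5: a[fast]=4≠a[slow]=3 write a[3]=4, slow++,fast++
slow=3 fast=6: a[fast]=6≠a[slow]=4 write a[4]=6, slow++,fast++
slow=4 fast=7: a[fast]=7≠a[slow]=6 write a[5]=7, slow++,fast++
slow=5 fast=8: a[fast]=9≠a[slow]=7 write a[6]=9, slow++,fast++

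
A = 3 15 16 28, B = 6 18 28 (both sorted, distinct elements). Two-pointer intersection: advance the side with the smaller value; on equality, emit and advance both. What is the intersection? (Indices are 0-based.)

i=0 j=0: 3<6, i++
i=1 j=0: 15>6, j++
i=1 j=1: 15<18, i++
i=2 j=1: 16<18, i++
i=3 j=1: 28>18, j++
i=3 j=2: 28==28 emit, i++,j++

intersection = [28]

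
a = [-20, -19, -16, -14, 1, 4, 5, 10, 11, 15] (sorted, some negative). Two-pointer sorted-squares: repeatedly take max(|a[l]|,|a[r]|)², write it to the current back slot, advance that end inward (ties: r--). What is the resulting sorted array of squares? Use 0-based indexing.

l=0 r=9: |-20|>|15| out[9]=400, l++
l=1 r=9: |-19|>|15| out[8]=361, l++
l=2 r=9: |-16|>|15| out[7]=256, l++
l=3 r=9: |-14|<=|15| out[6]=225, r--
l=3 r=8: |-14|>|11| out[5]=196, l++
l=4 r=8: |1|<=|11| out[4]=121, r--
l=4 r=7: |1|<=|10| out[3]=100, r--
l=4 r=6: |1|<=|5| out[2]=25, r--
l=4 r=5: |1|<=|4| out[1]=16, r--
l=4 r=4: |1|<=|1| out[0]=1, r--

[1, 16, 25, 100, 121, 196, 225, 256, 361, 400]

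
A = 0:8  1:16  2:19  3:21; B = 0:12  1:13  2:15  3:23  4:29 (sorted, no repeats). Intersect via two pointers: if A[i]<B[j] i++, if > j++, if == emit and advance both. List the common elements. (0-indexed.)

intersection = []

i=0 j=0: 8<12, i++
i=1 j=0: 16>12, j++
i=1 j=1: 16>13, j++
i=1 j=2: 16>15, j++
i=1 j=3: 16<23, i++
i=2 j=3: 19<23, i++
i=3 j=3: 21<23, i++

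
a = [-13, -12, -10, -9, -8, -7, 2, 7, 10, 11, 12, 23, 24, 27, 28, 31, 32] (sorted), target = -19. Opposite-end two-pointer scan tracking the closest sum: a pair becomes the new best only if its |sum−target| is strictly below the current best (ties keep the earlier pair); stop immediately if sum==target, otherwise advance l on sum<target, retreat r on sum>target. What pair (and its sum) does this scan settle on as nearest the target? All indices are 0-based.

pair (-12, -7) with sum -19 (|Δ|=0)

l=0 r=16: -13+32=19 d=38 *, r--
l=0 r=15: -13+31=18 d=37 *, r--
l=0 r=14: -13+28=15 d=34 *, r--
l=0 r=13: -13+27=14 d=33 *, r--
l=0 r=12: -13+24=11 d=30 *, r--
l=0 r=11: -13+23=10 d=29 *, r--
l=0 r=10: -13+12=-1 d=18 *, r--
l=0 r=9: -13+11=-2 d=17 *, r--
l=0 r=8: -13+10=-3 d=16 *, r--
l=0 r=7: -13+7=-6 d=13 *, r--
l=0 r=6: -13+2=-11 d=8 *, r--
l=0 r=5: -13+-7=-20 d=1 *, l++
l=1 r=5: -12+-7=-19 d=0 *, stop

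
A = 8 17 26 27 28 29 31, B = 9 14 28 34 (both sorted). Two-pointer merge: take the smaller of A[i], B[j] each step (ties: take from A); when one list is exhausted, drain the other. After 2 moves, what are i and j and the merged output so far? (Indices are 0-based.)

i=1, j=1, merged so far=[8, 9]

[i=0,j=0] A[i]=8<=B[j]=9 take 8 → i++
[i=1,j=0] A[i]=17>B[j]=9 take 9 → j++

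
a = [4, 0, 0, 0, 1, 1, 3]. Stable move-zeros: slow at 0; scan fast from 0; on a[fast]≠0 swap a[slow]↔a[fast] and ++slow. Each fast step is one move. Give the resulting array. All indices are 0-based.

[4, 1, 1, 3, 0, 0, 0]

(s=0,f=0) a[fast]=4≠0 swap→a[0]=4 → slow++,fast++
(s=1,f=1) a[fast]=0 → fast++
(s=1,f=2) a[fast]=0 → fast++
(s=1,f=3) a[fast]=0 → fast++
(s=1,f=4) a[fast]=1≠0 swap→a[1]=1 → slow++,fast++
(s=2,f=5) a[fast]=1≠0 swap→a[2]=1 → slow++,fast++
(s=3,f=6) a[fast]=3≠0 swap→a[3]=3 → slow++,fast++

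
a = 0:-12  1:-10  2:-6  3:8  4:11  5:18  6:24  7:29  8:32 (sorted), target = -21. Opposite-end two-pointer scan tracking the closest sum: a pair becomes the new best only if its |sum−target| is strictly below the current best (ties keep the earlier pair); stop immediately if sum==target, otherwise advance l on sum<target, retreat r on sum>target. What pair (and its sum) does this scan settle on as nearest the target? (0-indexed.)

pair (-12, -10) with sum -22 (|Δ|=1)

l=0 r=8: -12+32=20 d=41 *, r--
l=0 r=7: -12+29=17 d=38 *, r--
l=0 r=6: -12+24=12 d=33 *, r--
l=0 r=5: -12+18=6 d=27 *, r--
l=0 r=4: -12+11=-1 d=20 *, r--
l=0 r=3: -12+8=-4 d=17 *, r--
l=0 r=2: -12+-6=-18 d=3 *, r--
l=0 r=1: -12+-10=-22 d=1 *, l++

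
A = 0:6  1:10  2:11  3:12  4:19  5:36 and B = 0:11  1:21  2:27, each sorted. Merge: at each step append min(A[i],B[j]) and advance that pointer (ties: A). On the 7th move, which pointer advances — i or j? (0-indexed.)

j

[i=0,j=0] A[i]=6<=B[j]=11 take 6 → i++
[i=1,j=0] A[i]=10<=B[j]=11 take 10 → i++
[i=2,j=0] A[i]=11<=B[j]=11 take 11 → i++
[i=3,j=0] A[i]=12>B[j]=11 take 11 → j++
[i=3,j=1] A[i]=12<=B[j]=21 take 12 → i++
[i=4,j=1] A[i]=19<=B[j]=21 take 19 → i++
[i=5,j=1] A[i]=36>B[j]=21 take 21 → j++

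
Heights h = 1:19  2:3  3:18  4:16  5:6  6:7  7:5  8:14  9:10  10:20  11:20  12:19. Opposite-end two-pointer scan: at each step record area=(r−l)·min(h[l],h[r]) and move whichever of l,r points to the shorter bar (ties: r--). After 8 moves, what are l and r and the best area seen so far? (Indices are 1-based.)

l=1 r=12: min(19,19)*11=209 best=209 *, r--
l=1 r=11: min(19,20)*10=190 best=209, l++
l=2 r=11: min(3,20)*9=27 best=209, l++
l=3 r=11: min(18,20)*8=144 best=209, l++
l=4 r=11: min(16,20)*7=112 best=209, l++
l=5 r=11: min(6,20)*6=36 best=209, l++
l=6 r=11: min(7,20)*5=35 best=209, l++
l=7 r=11: min(5,20)*4=20 best=209, l++

l=8, r=11, best area=209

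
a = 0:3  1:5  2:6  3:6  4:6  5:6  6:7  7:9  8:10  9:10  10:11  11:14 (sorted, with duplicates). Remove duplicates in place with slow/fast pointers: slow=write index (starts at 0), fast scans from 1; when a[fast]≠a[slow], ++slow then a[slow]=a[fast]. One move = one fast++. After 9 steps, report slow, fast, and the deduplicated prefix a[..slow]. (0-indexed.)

slow=0 fast=1: a[fast]=5≠a[slow]=3 write a[1]=5, slow++,fast++
slow=1 fast=2: a[fast]=6≠a[slow]=5 write a[2]=6, slow++,fast++
slow=2 fast=3: a[fast]=6=a[slow] dup, fast++
slow=2 fast=4: a[fast]=6=a[slow] dup, fast++
slow=2 fast=5: a[fast]=6=a[slow] dup, fast++
slow=2 fast=6: a[fast]=7≠a[slow]=6 write a[3]=7, slow++,fast++
slow=3 fast=7: a[fast]=9≠a[slow]=7 write a[4]=9, slow++,fast++
slow=4 fast=8: a[fast]=10≠a[slow]=9 write a[5]=10, slow++,fast++
slow=5 fast=9: a[fast]=10=a[slow] dup, fast++

slow=5, fast=10, prefix=[3, 5, 6, 7, 9, 10]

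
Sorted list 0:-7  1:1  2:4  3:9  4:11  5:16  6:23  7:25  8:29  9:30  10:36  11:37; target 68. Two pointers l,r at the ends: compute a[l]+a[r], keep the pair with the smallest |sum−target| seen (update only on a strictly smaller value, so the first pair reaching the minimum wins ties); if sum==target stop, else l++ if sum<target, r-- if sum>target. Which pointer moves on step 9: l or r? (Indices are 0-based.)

l

l=0 r=11: -7+37=30 d=38 *, l++
l=1 r=11: 1+37=38 d=30 *, l++
l=2 r=11: 4+37=41 d=27 *, l++
l=3 r=11: 9+37=46 d=22 *, l++
l=4 r=11: 11+37=48 d=20 *, l++
l=5 r=11: 16+37=53 d=15 *, l++
l=6 r=11: 23+37=60 d=8 *, l++
l=7 r=11: 25+37=62 d=6 *, l++
l=8 r=11: 29+37=66 d=2 *, l++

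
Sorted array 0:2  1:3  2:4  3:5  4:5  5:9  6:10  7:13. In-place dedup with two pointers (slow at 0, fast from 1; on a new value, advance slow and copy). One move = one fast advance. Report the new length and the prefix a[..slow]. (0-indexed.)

(s=0,f=1) a[fast]=3≠a[slow]=2 write a[1]=3 → slow++,fast++
(s=1,f=2) a[fast]=4≠a[slow]=3 write a[2]=4 → slow++,fast++
(s=2,f=3) a[fast]=5≠a[slow]=4 write a[3]=5 → slow++,fast++
(s=3,f=4) a[fast]=5=a[slow] dup → fast++
(s=3,f=5) a[fast]=9≠a[slow]=5 write a[4]=9 → slow++,fast++
(s=4,f=6) a[fast]=10≠a[slow]=9 write a[5]=10 → slow++,fast++
(s=5,f=7) a[fast]=13≠a[slow]=10 write a[6]=13 → slow++,fast++

length 7; prefix = [2, 3, 4, 5, 9, 10, 13]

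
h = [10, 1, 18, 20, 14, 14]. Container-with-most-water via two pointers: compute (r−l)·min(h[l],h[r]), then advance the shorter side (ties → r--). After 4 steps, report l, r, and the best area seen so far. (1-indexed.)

l=3, r=4, best area=50

l=1 r=6: min(10,14)*5=50 best=50 *, l++
l=2 r=6: min(1,14)*4=4 best=50, l++
l=3 r=6: min(18,14)*3=42 best=50, r--
l=3 r=5: min(18,14)*2=28 best=50, r--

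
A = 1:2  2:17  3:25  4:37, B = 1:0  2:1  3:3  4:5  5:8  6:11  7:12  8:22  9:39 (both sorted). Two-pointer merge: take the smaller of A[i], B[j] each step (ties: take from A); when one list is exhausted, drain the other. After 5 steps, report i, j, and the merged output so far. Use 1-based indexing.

i=1 j=1: A[i]=2>B[j]=0 take 0, j++
i=1 j=2: A[i]=2>B[j]=1 take 1, j++
i=1 j=3: A[i]=2<=B[j]=3 take 2, i++
i=2 j=3: A[i]=17>B[j]=3 take 3, j++
i=2 j=4: A[i]=17>B[j]=5 take 5, j++

i=2, j=5, merged so far=[0, 1, 2, 3, 5]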